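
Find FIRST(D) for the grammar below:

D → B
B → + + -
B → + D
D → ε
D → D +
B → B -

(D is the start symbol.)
To compute FIRST(D), examine every production with D on the left-hand side, reading each right-hand side left to right until a non-nullable symbol is reached.

FIRST sets of the other non-terminals involved (by the same procedure, iterated to a fixed point):
  FIRST(B) = { '+' }

From D → B:
  - B is a non-terminal: add FIRST(B) \ {ε} = { '+' }
    B is not nullable, so stop
From D → ε:
  - ε-production, so ε ∈ FIRST(D)
From D → D +:
  - D is the symbol being defined: contributes nothing new
    D is nullable, so continue to the next symbol
  - '+' is a terminal: add '+' and stop

Collecting: FIRST(D) = { '+', ε }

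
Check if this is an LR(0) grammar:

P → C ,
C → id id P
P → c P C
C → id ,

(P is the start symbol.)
Yes, the grammar is LR(0)

A grammar is LR(0) if no state in the canonical LR(0) collection has:
  - both a shift item (dot before a terminal) and a complete item (shift-reduce conflict), or
  - two or more complete items (reduce-reduce conflict; the accept item [P' → P .] counts as a complete item here).

Augment with P' → P and build the canonical LR(0) collection (I0 = CLOSURE({[P' → . P]}), then GOTO on every symbol after a dot until no new states appear). It has 11 states:
  I0: { [C → . id ,], [C → . id id P], [P → . C ,], [P → . c P C], [P' → . P] }  — shift
  I1: { [P → C . ,] }  — shift
  I2: { [P' → P .] }  — accept
  I3: { [C → . id ,], [C → . id id P], [P → . C ,], [P → . c P C], [P → c . P C] }  — shift
  I4: { [C → id . ,], [C → id . id P] }  — shift
  I5: { [C → id , .] }  — reduce
  I6: { [C → . id ,], [C → . id id P], [C → id id . P], [P → . C ,], [P → . c P C] }  — shift
  I7: { [C → id id P .] }  — reduce
  I8: { [C → . id ,], [C → . id id P], [P → c P . C] }  — shift
  I9: { [P → c P C .] }  — reduce
  I10: { [P → C , .] }  — reduce

Every state is either a pure shift/goto state or contains exactly one complete item and nothing to shift — no conflicts. The grammar is LR(0).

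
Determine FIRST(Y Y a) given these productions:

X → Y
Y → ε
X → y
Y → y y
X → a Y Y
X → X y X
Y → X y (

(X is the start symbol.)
FIRST sets of the non-terminals involved (from the grammar, by fixed-point iteration):
  FIRST(Y) = { 'a', 'y', ε }

To compute FIRST(Y Y a), process the symbols left to right:
Symbol Y is a non-terminal. Add FIRST(Y) \ {ε} = { 'a', 'y' }
Y is nullable (ε ∈ FIRST(Y)), continue to the next symbol.
Symbol Y is a non-terminal. Add FIRST(Y) \ {ε} = { 'a', 'y' }
Y is nullable (ε ∈ FIRST(Y)), continue to the next symbol.
Symbol a is a terminal. Add 'a' and stop.
FIRST(Y Y a) = { 'a', 'y' }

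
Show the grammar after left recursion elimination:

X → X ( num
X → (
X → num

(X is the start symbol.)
X → ( X'
X → num X'
X' → ( num X'
X' → ε

X is directly left-recursive. The standard transformation for
  A → A α₁ | ... | A α_m | β₁ | ... | β_n
is
  A  → β₁ A' | ... | β_n A'
  A' → α₁ A' | ... | α_m A' | ε

X → ( becomes X → ( X'
X → num becomes X → num X'
X → X ( num becomes X' → ( num X'
Add X' → ε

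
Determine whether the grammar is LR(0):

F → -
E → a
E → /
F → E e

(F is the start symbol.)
A grammar is LR(0) if no state in the canonical LR(0) collection has:
  - both a shift item (dot before a terminal) and a complete item (shift-reduce conflict), or
  - two or more complete items (reduce-reduce conflict; the accept item [F' → F .] counts as a complete item here).

Augment with F' → F and build the canonical LR(0) collection (I0 = CLOSURE({[F' → . F]}), then GOTO on every symbol after a dot until no new states appear). It has 7 states:
  I0: { [E → . /], [E → . a], [F → . -], [F → . E e], [F' → . F] }  — shift
  I1: { [F → - .] }  — reduce
  I2: { [E → / .] }  — reduce
  I3: { [F → E . e] }  — shift
  I4: { [F' → F .] }  — accept
  I5: { [E → a .] }  — reduce
  I6: { [F → E e .] }  — reduce

Every state is either a pure shift/goto state or contains exactly one complete item and nothing to shift — no conflicts. The grammar is LR(0).

Answer: Yes, the grammar is LR(0)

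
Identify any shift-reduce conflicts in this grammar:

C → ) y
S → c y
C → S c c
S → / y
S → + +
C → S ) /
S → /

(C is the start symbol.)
Augment with C' → C and build the canonical LR(0) collection (I0 = CLOSURE({[C' → . C]}), then GOTO on every symbol after a dot until no new states appear). It has 15 states:
  I0: { [C → . ) y], [C → . S ) /], [C → . S c c], [C' → . C], [S → . + +], [S → . / y], [S → . /], [S → . c y] }  — shift
  I1: { [C → ) . y] }  — shift
  I2: { [S → + . +] }  — shift
  I3: { [S → / . y], [S → / .] }  — shift, reduce
  I4: { [C' → C .] }  — accept
  I5: { [C → S . ) /], [C → S . c c] }  — shift
  I6: { [S → c . y] }  — shift
  I7: { [S → c y .] }  — reduce
  I8: { [C → S ) . /] }  — shift
  I9: { [C → S c . c] }  — shift
  I10: { [C → S c c .] }  — reduce
  I11: { [C → S ) / .] }  — reduce
  I12: { [S → / y .] }  — reduce
  I13: { [S → + + .] }  — reduce
  I14: { [C → ) y .] }  — reduce

I3 contains reduce item [S → / .] and shift item [S → / . y] — shift-reduce conflict.

Answer: Yes — I3: [S → / .] vs [S → / . y]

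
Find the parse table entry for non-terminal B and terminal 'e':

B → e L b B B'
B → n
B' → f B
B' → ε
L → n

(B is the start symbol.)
To find M[B, 'e'], we find productions for B where 'e' is in the predict set (PREDICT(N → α) = (FIRST(α) \ {ε}) ∪ (FOLLOW(N) if α ⇒* ε)).

B → e L b B B': PREDICT = { 'e' }
  'e' is in predict set, so this production goes in M[B, 'e']
B → n: PREDICT = { 'n' }

M[B, 'e'] = B → e L b B B'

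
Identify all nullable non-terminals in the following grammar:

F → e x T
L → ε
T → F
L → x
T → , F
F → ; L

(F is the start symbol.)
{ 'L' }

A non-terminal is nullable if it can derive ε (the empty string): either it has an ε-production, or it has a production whose right-hand side consists entirely of nullable non-terminals.

ε-productions: L → ε
So L is immediately nullable.
No further non-terminal can be added: every production for the remaining non-terminals contains a terminal or a non-nullable non-terminal.
Nullable = { 'L' }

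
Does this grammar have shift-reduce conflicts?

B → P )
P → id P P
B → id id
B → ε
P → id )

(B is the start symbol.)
Yes — I0: [B → .] vs [B → . id id]; I6: [B → id id .] vs [P → . id )]

Augment with B' → B and build the canonical LR(0) collection (I0 = CLOSURE({[B' → . B]}), then GOTO on every symbol after a dot until no new states appear). It has 10 states:
  I0: { [B → . P )], [B → . id id], [B → .], [B' → . B], [P → . id )], [P → . id P P] }  — shift, reduce
  I1: { [B' → B .] }  — accept
  I2: { [B → P . )] }  — shift
  I3: { [B → id . id], [P → . id )], [P → . id P P], [P → id . )], [P → id . P P] }  — shift
  I4: { [P → id ) .] }  — reduce
  I5: { [P → . id )], [P → . id P P], [P → id P . P] }  — shift
  I6: { [B → id id .], [P → . id )], [P → . id P P], [P → id . )], [P → id . P P] }  — shift, reduce
  I7: { [P → . id )], [P → . id P P], [P → id . )], [P → id . P P] }  — shift
  I8: { [P → id P P .] }  — reduce
  I9: { [B → P ) .] }  — reduce

I0 contains reduce item [B → .] and shift items [B → . id id], [P → . id )], [P → . id P P] — shift-reduce conflict.
I6 contains reduce item [B → id id .] and shift items [P → . id )], [P → id . )], [P → . id P P] — shift-reduce conflict.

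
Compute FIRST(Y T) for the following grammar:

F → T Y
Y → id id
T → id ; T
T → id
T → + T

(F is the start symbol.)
FIRST sets of the non-terminals involved (from the grammar, by fixed-point iteration):
  FIRST(Y) = { 'id' }

To compute FIRST(Y T), process the symbols left to right:
Symbol Y is a non-terminal. Add FIRST(Y) \ {ε} = { 'id' }
Y is not nullable (ε ∉ FIRST(Y)), so stop here.
FIRST(Y T) = { 'id' }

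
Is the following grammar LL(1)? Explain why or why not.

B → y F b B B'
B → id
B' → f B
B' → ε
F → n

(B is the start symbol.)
No. Predict set conflict for B': { 'f' }

A grammar is LL(1) if for each non-terminal N with multiple productions, the predict sets of those productions are pairwise disjoint, where PREDICT(N → α) = (FIRST(α) \ {ε}) ∪ (FOLLOW(N) if α ⇒* ε).

Relevant sets:
  FOLLOW(B') = { $, 'f' }

For B:
  PREDICT(B → y F b B B') = { 'y' }
  PREDICT(B → id) = { 'id' }
For B':
  PREDICT(B' → f B) = { 'f' }
  PREDICT(B' → ε) = { $, 'f' }
F has a single production, so nothing to check there.

Conflict found: Predict set conflict for B': { 'f' }
The grammar is NOT LL(1).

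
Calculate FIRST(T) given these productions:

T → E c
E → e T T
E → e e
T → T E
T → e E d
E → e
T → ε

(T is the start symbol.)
FIRST sets of the other non-terminals involved (by the same procedure, iterated to a fixed point):
  FIRST(E) = { 'e' }

From T → E c:
  - E is a non-terminal: add FIRST(E) \ {ε} = { 'e' }
    E is not nullable, so stop
From T → T E:
  - T is the symbol being defined: contributes nothing new
    T is nullable, so continue to the next symbol
  - E is a non-terminal: add FIRST(E) \ {ε} = { 'e' }
    E is not nullable, so stop
From T → e E d:
  - e is a terminal: add 'e' and stop
From T → ε:
  - ε-production, so ε ∈ FIRST(T)

Collecting: FIRST(T) = { 'e', ε }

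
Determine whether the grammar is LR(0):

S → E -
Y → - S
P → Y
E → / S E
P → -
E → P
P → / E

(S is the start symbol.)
No. Shift-reduce conflict between [P → - .] and [E → . / S E]

Augment with S' → S and build the canonical LR(0) collection (I0 = CLOSURE({[S' → . S]}), then GOTO on every symbol after a dot until no new states appear). It has 12 states:
  I0: { [E → . / S E], [E → . P], [P → . -], [P → . / E], [P → . Y], [S → . E -], [S' → . S], [Y → . - S] }  — shift
  I1: { [E → . / S E], [E → . P], [P → - .], [P → . -], [P → . / E], [P → . Y], [S → . E -], [Y → - . S], [Y → . - S] }  — shift, reduce
  I2: { [E → . / S E], [E → . P], [E → / . S E], [P → . -], [P → . / E], [P → . Y], [P → / . E], [S → . E -], [Y → . - S] }  — shift
  I3: { [S → E . -] }  — shift
  I4: { [E → P .] }  — reduce
  I5: { [S' → S .] }  — accept
  I6: { [P → Y .] }  — reduce
  I7: { [S → E - .] }  — reduce
  I8: { [P → / E .], [S → E . -] }  — shift, reduce
  I9: { [E → . / S E], [E → . P], [E → / S . E], [P → . -], [P → . / E], [P → . Y], [Y → . - S] }  — shift
  I10: { [E → / S E .] }  — reduce
  I11: { [Y → - S .] }  — reduce

Conflict in state I1:
  Shift-reduce conflict between [P → - .] and [E → . / S E]
So the grammar is NOT LR(0).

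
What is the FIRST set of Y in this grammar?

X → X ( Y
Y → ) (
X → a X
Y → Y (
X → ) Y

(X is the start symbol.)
From Y → ) (:
  - ')' is a terminal: add ')' and stop
From Y → Y (:
  - Y is the symbol being defined: contributes nothing new
    Y is not nullable, so stop

Collecting: FIRST(Y) = { ')' }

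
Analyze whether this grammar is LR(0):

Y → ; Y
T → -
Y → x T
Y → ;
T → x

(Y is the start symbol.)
No. Shift-reduce conflict between [Y → ; .] and [Y → . ;]

A grammar is LR(0) if no state in the canonical LR(0) collection has:
  - both a shift item (dot before a terminal) and a complete item (shift-reduce conflict), or
  - two or more complete items (reduce-reduce conflict; the accept item [Y' → Y .] counts as a complete item here).

Augment with Y' → Y and build the canonical LR(0) collection (I0 = CLOSURE({[Y' → . Y]}), then GOTO on every symbol after a dot until no new states appear). It has 8 states:
  I0: { [Y → . ; Y], [Y → . ;], [Y → . x T], [Y' → . Y] }  — shift
  I1: { [Y → . ; Y], [Y → . ;], [Y → . x T], [Y → ; . Y], [Y → ; .] }  — shift, reduce
  I2: { [Y' → Y .] }  — accept
  I3: { [T → . -], [T → . x], [Y → x . T] }  — shift
  I4: { [T → - .] }  — reduce
  I5: { [Y → x T .] }  — reduce
  I6: { [T → x .] }  — reduce
  I7: { [Y → ; Y .] }  — reduce

Conflict in state I1:
  Shift-reduce conflict between [Y → ; .] and [Y → . ;]
So the grammar is NOT LR(0).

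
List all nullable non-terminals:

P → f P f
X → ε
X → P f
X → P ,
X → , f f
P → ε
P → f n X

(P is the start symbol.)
{ 'P', 'X' }

ε-productions: X → ε, P → ε
So X, P are immediately nullable.
Every non-terminal is now nullable.
Nullable = { 'P', 'X' }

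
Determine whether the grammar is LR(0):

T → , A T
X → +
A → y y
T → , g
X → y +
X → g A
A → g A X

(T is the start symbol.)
No. Shift-reduce conflict between [T → , g .] and [A → . g A X]

A grammar is LR(0) if no state in the canonical LR(0) collection has:
  - both a shift item (dot before a terminal) and a complete item (shift-reduce conflict), or
  - two or more complete items (reduce-reduce conflict; the accept item [T' → T .] counts as a complete item here).

Augment with T' → T and build the canonical LR(0) collection (I0 = CLOSURE({[T' → . T]}), then GOTO on every symbol after a dot until no new states appear). It has 16 states:
  I0: { [T → . , A T], [T → . , g], [T' → . T] }  — shift
  I1: { [A → . g A X], [A → . y y], [T → , . A T], [T → , . g] }  — shift
  I2: { [T' → T .] }  — accept
  I3: { [T → , A . T], [T → . , A T], [T → . , g] }  — shift
  I4: { [A → . g A X], [A → . y y], [A → g . A X], [T → , g .] }  — shift, reduce
  I5: { [A → y . y] }  — shift
  I6: { [A → y y .] }  — reduce
  I7: { [A → g A . X], [X → . +], [X → . g A], [X → . y +] }  — shift
  I8: { [A → . g A X], [A → . y y], [A → g . A X] }  — shift
  I9: { [X → + .] }  — reduce
  I10: { [A → g A X .] }  — reduce
  I11: { [A → . g A X], [A → . y y], [X → g . A] }  — shift
  I12: { [X → y . +] }  — shift
  I13: { [X → y + .] }  — reduce
  I14: { [X → g A .] }  — reduce
  I15: { [T → , A T .] }  — reduce

Conflict in state I4:
  Shift-reduce conflict between [T → , g .] and [A → . g A X]
So the grammar is NOT LR(0).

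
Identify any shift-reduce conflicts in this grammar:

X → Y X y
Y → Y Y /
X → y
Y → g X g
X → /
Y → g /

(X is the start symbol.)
No shift-reduce conflicts

Augment with X' → X and build the canonical LR(0) collection (I0 = CLOSURE({[X' → . X]}), then GOTO on every symbol after a dot until no new states appear). It has 13 states:
  I0: { [X → . /], [X → . Y X y], [X → . y], [X' → . X], [Y → . Y Y /], [Y → . g /], [Y → . g X g] }  — shift
  I1: { [X → / .] }  — reduce
  I2: { [X' → X .] }  — accept
  I3: { [X → . /], [X → . Y X y], [X → . y], [X → Y . X y], [Y → . Y Y /], [Y → . g /], [Y → . g X g], [Y → Y . Y /] }  — shift
  I4: { [X → . /], [X → . Y X y], [X → . y], [Y → . Y Y /], [Y → . g /], [Y → . g X g], [Y → g . /], [Y → g . X g] }  — shift
  I5: { [X → y .] }  — reduce
  I6: { [X → / .], [Y → g / .] }  — 2 reduces
  I7: { [Y → g X . g] }  — shift
  I8: { [Y → g X g .] }  — reduce
  I9: { [X → Y X . y] }  — shift
  I10: { [X → . /], [X → . Y X y], [X → . y], [X → Y . X y], [Y → . Y Y /], [Y → . g /], [Y → . g X g], [Y → Y . Y /], [Y → Y Y . /] }  — shift
  I11: { [X → / .], [Y → Y Y / .] }  — 2 reduces
  I12: { [X → Y X y .] }  — reduce

No state contains both a complete item and a shift item.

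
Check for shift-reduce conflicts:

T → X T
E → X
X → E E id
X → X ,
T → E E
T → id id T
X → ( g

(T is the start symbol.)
Yes — I4: [E → X .] vs [T → . id id T]; I10: [T → E E .] vs [X → . ( g]; I11: [E → X .] vs [X → X . ,]

Augment with T' → T and build the canonical LR(0) collection (I0 = CLOSURE({[T' → . T]}), then GOTO on every symbol after a dot until no new states appear). It has 15 states:
  I0: { [E → . X], [T → . E E], [T → . X T], [T → . id id T], [T' → . T], [X → . ( g], [X → . E E id], [X → . X ,] }  — shift
  I1: { [X → ( . g] }  — shift
  I2: { [E → . X], [T → E . E], [X → . ( g], [X → . E E id], [X → . X ,], [X → E . E id] }  — shift
  I3: { [T' → T .] }  — accept
  I4: { [E → . X], [E → X .], [T → . E E], [T → . X T], [T → . id id T], [T → X . T], [X → . ( g], [X → . E E id], [X → . X ,], [X → X . ,] }  — shift, reduce
  I5: { [T → id . id T] }  — shift
  I6: { [E → . X], [T → . E E], [T → . X T], [T → . id id T], [T → id id . T], [X → . ( g], [X → . E E id], [X → . X ,] }  — shift
  I7: { [T → id id T .] }  — reduce
  I8: { [X → X , .] }  — reduce
  I9: { [T → X T .] }  — reduce
  I10: { [E → . X], [T → E E .], [X → . ( g], [X → . E E id], [X → . X ,], [X → E . E id], [X → E E . id] }  — shift, reduce
  I11: { [E → X .], [X → X . ,] }  — shift, reduce
  I12: { [E → . X], [X → . ( g], [X → . E E id], [X → . X ,], [X → E . E id], [X → E E . id] }  — shift
  I13: { [X → E E id .] }  — reduce
  I14: { [X → ( g .] }  — reduce

I4 contains reduce item [E → X .] and shift items [T → . id id T], [X → . ( g], [X → X . ,] — shift-reduce conflict.
I10 contains reduce item [T → E E .] and shift items [X → . ( g], [X → E E . id] — shift-reduce conflict.
I11 contains reduce item [E → X .] and shift item [X → X . ,] — shift-reduce conflict.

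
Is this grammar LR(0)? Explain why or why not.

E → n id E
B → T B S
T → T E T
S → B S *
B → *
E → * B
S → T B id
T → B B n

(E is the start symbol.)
No. Shift-reduce conflict between [E → * B .] and [B → . *]

A grammar is LR(0) if no state in the canonical LR(0) collection has:
  - both a shift item (dot before a terminal) and a complete item (shift-reduce conflict), or
  - two or more complete items (reduce-reduce conflict; the accept item [E' → E .] counts as a complete item here).

Augment with E' → E and build the canonical LR(0) collection (I0 = CLOSURE({[E' → . E]}), then GOTO on every symbol after a dot until no new states appear). It has 23 states:
  I0: { [E → . * B], [E → . n id E], [E' → . E] }  — shift
  I1: { [B → . *], [B → . T B S], [E → * . B], [T → . B B n], [T → . T E T] }  — shift
  I2: { [E' → E .] }  — accept
  I3: { [E → n . id E] }  — shift
  I4: { [E → . * B], [E → . n id E], [E → n id . E] }  — shift
  I5: { [E → n id E .] }  — reduce
  I6: { [B → * .] }  — reduce
  I7: { [B → . *], [B → . T B S], [E → * B .], [T → . B B n], [T → . T E T], [T → B . B n] }  — shift, reduce
  I8: { [B → . *], [B → . T B S], [B → T . B S], [E → . * B], [E → . n id E], [T → . B B n], [T → . T E T], [T → T . E T] }  — shift
  I9: { [B → * .], [B → . *], [B → . T B S], [E → * . B], [T → . B B n], [T → . T E T] }  — shift, reduce
  I10: { [B → . *], [B → . T B S], [B → T B . S], [S → . B S *], [S → . T B id], [T → . B B n], [T → . T E T], [T → B . B n] }  — shift
  I11: { [B → . *], [B → . T B S], [T → . B B n], [T → . T E T], [T → T E . T] }  — shift
  I12: { [B → . *], [B → . T B S], [T → . B B n], [T → . T E T], [T → B . B n] }  — shift
  I13: { [B → . *], [B → . T B S], [B → T . B S], [E → . * B], [E → . n id E], [T → . B B n], [T → . T E T], [T → T . E T], [T → T E T .] }  — shift, reduce
  I14: { [B → . *], [B → . T B S], [T → . B B n], [T → . T E T], [T → B . B n], [T → B B . n] }  — shift
  I15: { [T → B B n .] }  — reduce
  I16: { [B → . *], [B → . T B S], [S → . B S *], [S → . T B id], [S → B . S *], [T → . B B n], [T → . T E T], [T → B . B n], [T → B B . n] }  — shift
  I17: { [B → T B S .] }  — reduce
  I18: { [B → . *], [B → . T B S], [B → T . B S], [E → . * B], [E → . n id E], [S → T . B id], [T → . B B n], [T → . T E T], [T → T . E T] }  — shift
  I19: { [B → . *], [B → . T B S], [B → T B . S], [S → . B S *], [S → . T B id], [S → T B . id], [T → . B B n], [T → . T E T], [T → B . B n] }  — shift
  I20: { [S → T B id .] }  — reduce
  I21: { [S → B S . *] }  — shift
  I22: { [S → B S * .] }  — reduce

Conflict in state I7:
  Shift-reduce conflict between [E → * B .] and [B → . *]
So the grammar is NOT LR(0).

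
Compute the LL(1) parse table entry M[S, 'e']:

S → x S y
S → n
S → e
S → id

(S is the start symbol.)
To find M[S, 'e'], we find productions for S where 'e' is in the predict set (PREDICT(N → α) = (FIRST(α) \ {ε}) ∪ (FOLLOW(N) if α ⇒* ε)).

S → x S y: PREDICT = { 'x' }
S → n: PREDICT = { 'n' }
S → e: PREDICT = { 'e' }
  'e' is in predict set, so this production goes in M[S, 'e']
S → id: PREDICT = { 'id' }

M[S, 'e'] = S → e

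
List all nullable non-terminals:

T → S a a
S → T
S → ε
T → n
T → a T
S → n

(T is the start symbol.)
ε-productions: S → ε
So S is immediately nullable.
No further non-terminal can be added: every production for the remaining non-terminals contains a terminal or a non-nullable non-terminal.
Nullable = { 'S' }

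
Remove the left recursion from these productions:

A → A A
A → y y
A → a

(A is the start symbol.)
A → y y A'
A → a A'
A' → A A'
A' → ε

A is directly left-recursive. The standard transformation for
  A → A α₁ | ... | A α_m | β₁ | ... | β_n
is
  A  → β₁ A' | ... | β_n A'
  A' → α₁ A' | ... | α_m A' | ε

A → y y becomes A → y y A'
A → a becomes A → a A'
A → A A becomes A' → A A'
Add A' → ε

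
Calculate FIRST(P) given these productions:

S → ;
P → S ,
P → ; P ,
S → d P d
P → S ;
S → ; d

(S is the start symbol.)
{ ';', 'd' }

FIRST sets of the other non-terminals involved (by the same procedure, iterated to a fixed point):
  FIRST(S) = { ';', 'd' }

From P → S ,:
  - S is a non-terminal: add FIRST(S) \ {ε} = { ';', 'd' }
    S is not nullable, so stop
From P → ; P ,:
  - ';' is a terminal: add ';' and stop
From P → S ;:
  - S is a non-terminal: add FIRST(S) \ {ε} = { ';', 'd' }
    S is not nullable, so stop

Collecting: FIRST(P) = { ';', 'd' }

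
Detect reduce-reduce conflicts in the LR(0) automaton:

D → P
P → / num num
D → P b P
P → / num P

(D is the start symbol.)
A reduce-reduce conflict occurs when an LR(0) state has two complete items [A → α .] and [B → β .] — both call for a reduction, and with no lookahead the parser cannot choose between them.

Augment with D' → D and build the canonical LR(0) collection (I0 = CLOSURE({[D' → . D]}), then GOTO on every symbol after a dot until no new states appear). It has 9 states:
  I0: { [D → . P b P], [D → . P], [D' → . D], [P → . / num P], [P → . / num num] }  — shift
  I1: { [P → / . num P], [P → / . num num] }  — shift
  I2: { [D' → D .] }  — accept
  I3: { [D → P . b P], [D → P .] }  — shift, reduce
  I4: { [D → P b . P], [P → . / num P], [P → . / num num] }  — shift
  I5: { [D → P b P .] }  — reduce
  I6: { [P → . / num P], [P → . / num num], [P → / num . P], [P → / num . num] }  — shift
  I7: { [P → / num P .] }  — reduce
  I8: { [P → / num num .] }  — reduce

No state contains more than one complete item.

Answer: No reduce-reduce conflicts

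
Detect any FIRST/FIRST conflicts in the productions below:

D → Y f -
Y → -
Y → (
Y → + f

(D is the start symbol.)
No FIRST/FIRST conflicts.

Productions for Y:
  Y → -: FIRST = { '-' }
  Y → (: FIRST = { '(' }
  Y → + f: FIRST = { '+' }
D has only one production, so no FIRST/FIRST conflict is possible there.

All alternatives of each non-terminal have pairwise disjoint FIRST sets.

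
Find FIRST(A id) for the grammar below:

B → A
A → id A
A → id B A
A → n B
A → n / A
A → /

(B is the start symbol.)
{ '/', 'id', 'n' }

FIRST sets of the non-terminals involved (from the grammar, by fixed-point iteration):
  FIRST(A) = { '/', 'id', 'n' }

To compute FIRST(A id), process the symbols left to right:
Symbol A is a non-terminal. Add FIRST(A) \ {ε} = { '/', 'id', 'n' }
A is not nullable (ε ∉ FIRST(A)), so stop here.
FIRST(A id) = { '/', 'id', 'n' }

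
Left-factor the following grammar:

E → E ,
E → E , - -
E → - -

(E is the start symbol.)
Left-factoring transforms A → αβ₁ | αβ₂ into A → αA' and A' → β₁ | β₂
(α is the longest common prefix among the alternatives). Repeat until
no nonterminal has two alternatives with a common prefix.

Round 1: E has alternatives sharing prefix 'E ,'. Introduce E': E → E , E'
  Add: E' → ε
  Add: E' → - -

No remaining common prefixes — done.

Resulting grammar:
E → E , E'
E' → ε
E' → - -
E → - -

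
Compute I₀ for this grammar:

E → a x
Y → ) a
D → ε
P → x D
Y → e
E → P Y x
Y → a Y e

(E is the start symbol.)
First, augment the grammar with E' → E
I₀ = CLOSURE({ [E' → . E] }):
  [E' → . E] has the dot before E: add [E → . a x], [E → . P Y x]
  [E → . P Y x] has the dot before P: add [P → . x D]
No further items can be added.

I₀ = { [E → . P Y x], [E → . a x], [E' → . E], [P → . x D] }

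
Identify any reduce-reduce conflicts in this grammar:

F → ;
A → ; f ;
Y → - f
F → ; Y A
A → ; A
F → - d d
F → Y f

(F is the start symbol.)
Augment with F' → F and build the canonical LR(0) collection (I0 = CLOSURE({[F' → . F]}), then GOTO on every symbol after a dot until no new states appear). It has 16 states:
  I0: { [F → . - d d], [F → . ; Y A], [F → . ;], [F → . Y f], [F' → . F], [Y → . - f] }  — shift
  I1: { [F → - . d d], [Y → - . f] }  — shift
  I2: { [F → ; . Y A], [F → ; .], [Y → . - f] }  — shift, reduce
  I3: { [F' → F .] }  — accept
  I4: { [F → Y . f] }  — shift
  I5: { [F → Y f .] }  — reduce
  I6: { [Y → - . f] }  — shift
  I7: { [A → . ; A], [A → . ; f ;], [F → ; Y . A] }  — shift
  I8: { [A → . ; A], [A → . ; f ;], [A → ; . A], [A → ; . f ;] }  — shift
  I9: { [F → ; Y A .] }  — reduce
  I10: { [A → ; A .] }  — reduce
  I11: { [A → ; f . ;] }  — shift
  I12: { [A → ; f ; .] }  — reduce
  I13: { [Y → - f .] }  — reduce
  I14: { [F → - d . d] }  — shift
  I15: { [F → - d d .] }  — reduce

No state contains more than one complete item.

Answer: No reduce-reduce conflicts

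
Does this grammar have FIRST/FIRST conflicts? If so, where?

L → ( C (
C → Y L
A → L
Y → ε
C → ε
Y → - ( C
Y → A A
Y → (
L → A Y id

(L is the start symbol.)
A FIRST/FIRST conflict occurs when two productions N → α and N → β for the same non-terminal have FIRST(α) ∩ FIRST(β) ≠ ∅ (with ε ∈ FIRST of a nullable right-hand side, so two nullable alternatives also conflict).

FIRST sets of the non-terminals at (or reachable through a nullable prefix from) the front of some alternative:
  FIRST(A) = { '(' }
  FIRST(Y) = { '(', '-', ε }
  FIRST(L) = { '(' }

Productions for L:
  L → ( C (: FIRST = { '(' }
  L → A Y id: FIRST = { '(' }
Productions for C:
  C → Y L: FIRST = { '(', '-' }
  C → ε: FIRST = { ε }
Productions for Y:
  Y → ε: FIRST = { ε }
  Y → - ( C: FIRST = { '-' }
  Y → A A: FIRST = { '(' }
  Y → (: FIRST = { '(' }
A has only one production, so no FIRST/FIRST conflict is possible there.

Conflict for L: L → ( C ( and L → A Y id
  Overlap: { '(' }
Conflict for Y: Y → A A and Y → (
  Overlap: { '(' }

Answer: Yes. L → '(' C '(' / L → A Y id on { '(' }; Y → A A / Y → '(' on { '(' }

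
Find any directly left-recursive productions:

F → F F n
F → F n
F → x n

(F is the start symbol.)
Yes, F is left-recursive

Direct left recursion occurs when N → N α for some non-terminal N (the right-hand side begins with the left-hand side itself).

F → F F n: LEFT RECURSIVE (starts with F)
F → F n: LEFT RECURSIVE (starts with F)
F → x n: starts with x

The grammar has direct left recursion on: F.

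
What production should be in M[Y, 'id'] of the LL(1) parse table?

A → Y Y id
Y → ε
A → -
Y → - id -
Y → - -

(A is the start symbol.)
Y → ε

To find M[Y, 'id'], we find productions for Y where 'id' is in the predict set (PREDICT(N → α) = (FIRST(α) \ {ε}) ∪ (FOLLOW(N) if α ⇒* ε)).

Relevant sets:
  FOLLOW(Y) = { '-', 'id' }

Y → ε: PREDICT = { '-', 'id' }
  'id' is in predict set, so this production goes in M[Y, 'id']
Y → - id -: PREDICT = { '-' }
Y → - -: PREDICT = { '-' }

M[Y, 'id'] = Y → ε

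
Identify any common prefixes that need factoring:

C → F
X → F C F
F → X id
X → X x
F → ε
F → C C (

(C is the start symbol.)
Left-factoring is needed when two productions for the same non-terminal
share a common prefix on the right-hand side.

Productions for X:
  X → F C F
  X → X x
Productions for F:
  F → X id
  F → ε
  F → C C (

No common prefixes found.

Answer: No, left-factoring is not needed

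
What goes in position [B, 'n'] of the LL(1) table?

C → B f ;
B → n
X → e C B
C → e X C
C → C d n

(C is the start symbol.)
To find M[B, 'n'], we find productions for B where 'n' is in the predict set (PREDICT(N → α) = (FIRST(α) \ {ε}) ∪ (FOLLOW(N) if α ⇒* ε)).

B → n: PREDICT = { 'n' }
  'n' is in predict set, so this production goes in M[B, 'n']

M[B, 'n'] = B → n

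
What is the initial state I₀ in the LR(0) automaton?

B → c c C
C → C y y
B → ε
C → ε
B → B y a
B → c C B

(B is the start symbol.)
{ [B → . B y a], [B → . c C B], [B → . c c C], [B → .], [B' → . B] }

First, augment the grammar with B' → B
I₀ = CLOSURE({ [B' → . B] }):
  [B' → . B] has the dot before B: add [B → . c c C], [B → .], [B → . B y a], [B → . c C B]
No further items can be added.

I₀ = { [B → . B y a], [B → . c C B], [B → . c c C], [B → .], [B' → . B] }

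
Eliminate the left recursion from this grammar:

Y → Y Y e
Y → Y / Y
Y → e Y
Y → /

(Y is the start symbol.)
Y → e Y Y'
Y → / Y'
Y' → Y e Y'
Y' → / Y Y'
Y' → ε

Y is directly left-recursive. The standard transformation for
  A → A α₁ | ... | A α_m | β₁ | ... | β_n
is
  A  → β₁ A' | ... | β_n A'
  A' → α₁ A' | ... | α_m A' | ε

Y → e Y becomes Y → e Y Y'
Y → / becomes Y → / Y'
Y → Y Y e becomes Y' → Y e Y'
Y → Y / Y becomes Y' → / Y Y'
Add Y' → ε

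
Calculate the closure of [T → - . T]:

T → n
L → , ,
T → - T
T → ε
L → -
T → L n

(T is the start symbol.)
Start with: [T → - . T]
  [T → - . T] has the dot before T: add [T → . n], [T → . - T], [T → .], [T → . L n]
  [T → . L n] has the dot before L: add [L → . , ,], [L → . -]
No further items can be added.

CLOSURE = { [L → . , ,], [L → . -], [T → - . T], [T → . - T], [T → . L n], [T → . n], [T → .] }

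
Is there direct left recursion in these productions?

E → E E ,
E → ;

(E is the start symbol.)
Direct left recursion occurs when N → N α for some non-terminal N (the right-hand side begins with the left-hand side itself).

E → E E ,: LEFT RECURSIVE (starts with E)
E → ;: starts with ';'

The grammar has direct left recursion on: E.

Answer: Yes, E is left-recursive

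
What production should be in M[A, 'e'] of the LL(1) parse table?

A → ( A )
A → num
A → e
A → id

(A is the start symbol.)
A → e

To find M[A, 'e'], we find productions for A where 'e' is in the predict set (PREDICT(N → α) = (FIRST(α) \ {ε}) ∪ (FOLLOW(N) if α ⇒* ε)).

A → ( A ): PREDICT = { '(' }
A → num: PREDICT = { 'num' }
A → e: PREDICT = { 'e' }
  'e' is in predict set, so this production goes in M[A, 'e']
A → id: PREDICT = { 'id' }

M[A, 'e'] = A → e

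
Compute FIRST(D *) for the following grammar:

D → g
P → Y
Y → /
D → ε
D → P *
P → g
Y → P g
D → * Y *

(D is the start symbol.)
FIRST sets of the non-terminals involved (from the grammar, by fixed-point iteration):
  FIRST(D) = { '*', '/', 'g', ε }

To compute FIRST(D *), process the symbols left to right:
Symbol D is a non-terminal. Add FIRST(D) \ {ε} = { '*', '/', 'g' }
D is nullable (ε ∈ FIRST(D)), continue to the next symbol.
Symbol * is a terminal. Add '*' and stop.
FIRST(D *) = { '*', '/', 'g' }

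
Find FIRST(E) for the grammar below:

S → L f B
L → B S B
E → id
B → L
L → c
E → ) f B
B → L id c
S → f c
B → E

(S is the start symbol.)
{ ')', 'id' }

From E → id:
  - id is a terminal: add 'id' and stop
From E → ) f B:
  - ')' is a terminal: add ')' and stop

Collecting: FIRST(E) = { ')', 'id' }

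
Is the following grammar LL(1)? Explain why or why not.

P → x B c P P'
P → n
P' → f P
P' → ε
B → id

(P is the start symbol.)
No. Predict set conflict for P': { 'f' }

A grammar is LL(1) if for each non-terminal N with multiple productions, the predict sets of those productions are pairwise disjoint, where PREDICT(N → α) = (FIRST(α) \ {ε}) ∪ (FOLLOW(N) if α ⇒* ε).

Relevant sets:
  FOLLOW(P') = { $, 'f' }

For P:
  PREDICT(P → x B c P P') = { 'x' }
  PREDICT(P → n) = { 'n' }
For P':
  PREDICT(P' → f P) = { 'f' }
  PREDICT(P' → ε) = { $, 'f' }
B has a single production, so nothing to check there.

Conflict found: Predict set conflict for P': { 'f' }
The grammar is NOT LL(1).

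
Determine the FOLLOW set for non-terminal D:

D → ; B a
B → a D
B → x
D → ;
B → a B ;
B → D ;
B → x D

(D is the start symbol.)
{ $, ';', 'a' }

D is the start symbol, so $ ∈ FOLLOW(D).
In B → a D: D is at the end, add FOLLOW(B)
In B → D ;: D is followed by ';', add FIRST(';') \ {ε} = { ';' }
In B → x D: D is at the end, add FOLLOW(B)

The FOLLOW sets referred to above (computed the same way, to a fixed point):
  FOLLOW(B) = { ';', 'a' }

Taking the union: FOLLOW(D) = { $, ';', 'a' }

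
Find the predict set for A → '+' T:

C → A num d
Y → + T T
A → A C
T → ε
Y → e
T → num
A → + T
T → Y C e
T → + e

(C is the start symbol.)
{ '+' }

PREDICT(A → '+' T) = (FIRST(RHS) \ {ε}) ∪ (FOLLOW(A) if ε ∈ FIRST(RHS), i.e. RHS ⇒* ε)
FIRST('+' T) = { '+' }
ε ∉ FIRST('+' T), so FOLLOW(A) is not added.
PREDICT(A → '+' T) = { '+' }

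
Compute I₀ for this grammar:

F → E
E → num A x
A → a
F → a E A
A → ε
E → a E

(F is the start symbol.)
First, augment the grammar with F' → F
I₀ = CLOSURE({ [F' → . F] }):
  [F' → . F] has the dot before F: add [F → . E], [F → . a E A]
  [F → . E] has the dot before E: add [E → . num A x], [E → . a E]
No further items can be added.

I₀ = { [E → . a E], [E → . num A x], [F → . E], [F → . a E A], [F' → . F] }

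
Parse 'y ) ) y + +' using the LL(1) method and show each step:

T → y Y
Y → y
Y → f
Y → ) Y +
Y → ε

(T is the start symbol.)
Stack is shown with the top on the left.

Stack      Input          Action
--------------------------------
T $        y ) ) y + + $  output T → y Y
y Y $      y ) ) y + + $  match 'y'
Y $        ) ) y + + $    output Y → ) Y +
) Y + $    ) ) y + + $    match ')'
Y + $      ) y + + $      output Y → ) Y +
) Y + + $  ) y + + $      match ')'
Y + + $    y + + $        output Y → y
y + + $    y + + $        match 'y'
+ + $      + + $          match '+'
+ $        + $            match '+'
$          $              accept

The string is accepted.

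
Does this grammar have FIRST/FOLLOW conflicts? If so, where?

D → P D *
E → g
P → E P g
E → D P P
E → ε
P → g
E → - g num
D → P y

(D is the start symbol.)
A FIRST/FOLLOW conflict occurs when a non-terminal N has a nullable alternative N → β (β ⇒* ε) and another alternative N → α with FIRST(α) ∩ FOLLOW(N) ≠ ∅: on such a lookahead the parser cannot decide between expanding α and letting N vanish via β.

Nullable non-terminals: E.
FIRST sets used below: FIRST(D) = { '-', 'g' }

E: nullable alternative(s) E → ε; FOLLOW(E) = { '-', 'g' }
  E → g: FIRST \ {ε} = { 'g' } — overlaps FOLLOW(E) on { 'g' }: CONFLICT
  E → D P P: FIRST \ {ε} = { '-', 'g' } — overlaps FOLLOW(E) on { '-', 'g' }: CONFLICT
  E → ε: FIRST \ {ε} = { } — this is the only nullable alternative, skip
  E → - g num: FIRST \ {ε} = { '-' } — overlaps FOLLOW(E) on { '-' }: CONFLICT

D, P have no nullable alternative, so no FIRST/FOLLOW check is needed there.

So the grammar has 3 FIRST/FOLLOW conflicts (marked CONFLICT above).

Answer: Yes. E → g with FOLLOW(E) on { 'g' }; E → D P P with FOLLOW(E) on { '-', 'g' }; E → '-' g num with FOLLOW(E) on { '-' }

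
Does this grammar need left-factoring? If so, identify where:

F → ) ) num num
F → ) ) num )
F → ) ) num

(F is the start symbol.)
Yes, F has productions with common prefix ') ) num'

Left-factoring is needed when two productions for the same non-terminal
share a common prefix on the right-hand side.

Productions for F:
  F → ) ) num num
  F → ) ) num )
  F → ) ) num

Found common prefix ') ) num' in productions for F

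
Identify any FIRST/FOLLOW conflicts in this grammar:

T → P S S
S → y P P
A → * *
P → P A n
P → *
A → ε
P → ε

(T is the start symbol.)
Yes. P → P A n with FOLLOW(P) on { '*', 'n' }; P → '*' with FOLLOW(P) on { '*' }

Nullable non-terminals: A, P.
FIRST sets used below: FIRST(P) = { '*', 'n', ε }, FIRST(A) = { '*', ε }

A: nullable alternative(s) A → ε; FOLLOW(A) = { 'n' }
  A → * *: FIRST \ {ε} = { '*' } — disjoint from FOLLOW(A)
  A → ε: FIRST \ {ε} = { } — this is the only nullable alternative, skip

P: nullable alternative(s) P → ε; FOLLOW(P) = { $, '*', 'n', 'y' }
  P → P A n: FIRST \ {ε} = { '*', 'n' } — overlaps FOLLOW(P) on { '*', 'n' }: CONFLICT
  P → *: FIRST \ {ε} = { '*' } — overlaps FOLLOW(P) on { '*' }: CONFLICT
  P → ε: FIRST \ {ε} = { } — this is the only nullable alternative, skip

S, T have no nullable alternative, so no FIRST/FOLLOW check is needed there.

So the grammar has 2 FIRST/FOLLOW conflicts (marked CONFLICT above).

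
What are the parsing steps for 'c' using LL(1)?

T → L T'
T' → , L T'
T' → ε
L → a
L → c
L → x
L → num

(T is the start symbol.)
LL(1) parsing maintains a stack (initially the start symbol over $) and the input. At each step: if the stack top is a terminal, match it against the current input token; if it is a non-terminal N, replace it with the RHS of M[N, lookahead] (the unique production whose predict set contains the lookahead).

Stack is shown with the top on the left.

Stack   Input  Action
---------------------
T $     c $    output T → L T'
L T' $  c $    output L → c
c T' $  c $    match 'c'
T' $    $      output T' → ε
$       $      accept

The string is accepted.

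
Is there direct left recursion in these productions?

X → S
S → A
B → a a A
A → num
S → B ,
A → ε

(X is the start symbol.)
X → S: starts with S
S → A: starts with A
B → a a A: starts with a
A → num: starts with num
S → B ,: starts with B
A → ε: starts with ε

No direct left recursion found.

Answer: No direct left recursion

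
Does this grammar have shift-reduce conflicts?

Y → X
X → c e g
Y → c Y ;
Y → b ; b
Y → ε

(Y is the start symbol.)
Yes — I0: [Y → .] vs [X → . c e g]; I4: [Y → .] vs [X → . c e g]

Augment with Y' → Y and build the canonical LR(0) collection (I0 = CLOSURE({[Y' → . Y]}), then GOTO on every symbol after a dot until no new states appear). It has 11 states:
  I0: { [X → . c e g], [Y → . X], [Y → . b ; b], [Y → . c Y ;], [Y → .], [Y' → . Y] }  — shift, reduce
  I1: { [Y → X .] }  — reduce
  I2: { [Y' → Y .] }  — accept
  I3: { [Y → b . ; b] }  — shift
  I4: { [X → . c e g], [X → c . e g], [Y → . X], [Y → . b ; b], [Y → . c Y ;], [Y → .], [Y → c . Y ;] }  — shift, reduce
  I5: { [Y → c Y . ;] }  — shift
  I6: { [X → c e . g] }  — shift
  I7: { [X → c e g .] }  — reduce
  I8: { [Y → c Y ; .] }  — reduce
  I9: { [Y → b ; . b] }  — shift
  I10: { [Y → b ; b .] }  — reduce

I0 contains reduce item [Y → .] and shift items [X → . c e g], [Y → . b ; b], [Y → . c Y ;] — shift-reduce conflict.
I4 contains reduce item [Y → .] and shift items [X → . c e g], [X → c . e g], [Y → . b ; b], [Y → . c Y ;] — shift-reduce conflict.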